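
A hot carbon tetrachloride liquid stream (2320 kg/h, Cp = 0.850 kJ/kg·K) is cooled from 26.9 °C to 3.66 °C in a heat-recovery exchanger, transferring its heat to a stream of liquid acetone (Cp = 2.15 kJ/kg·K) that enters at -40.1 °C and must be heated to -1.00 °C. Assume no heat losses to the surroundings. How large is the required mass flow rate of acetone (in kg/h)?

ṁ_c = 545 kg/h

Heat released by hot stream: Q = 2320 × 0.850 × (26.9 − 3.66) = 45829 kJ/h
Energy balance on cold side (adiabatic exchanger): Q = ṁ_c·Cp_c·(T_c,out − T_c,in)
ṁ_c = 45829 / [2.15 × (-1.00 − -40.1)] = 545.16 kg/h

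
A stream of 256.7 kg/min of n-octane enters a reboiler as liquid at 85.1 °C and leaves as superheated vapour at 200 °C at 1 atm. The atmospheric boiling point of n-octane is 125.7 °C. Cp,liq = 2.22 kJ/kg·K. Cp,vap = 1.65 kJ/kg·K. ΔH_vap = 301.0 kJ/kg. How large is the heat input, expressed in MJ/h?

Q = 7910 MJ/h

liquid 85.1→125.7 °C: 90.132 kJ/kg
vaporisation at 125.7 °C: 301 kJ/kg
vapour 125.7→200 °C: 122.59 kJ/kg
Δh = 90.132 + 301 + 122.59 = 513.73 kJ/kg
Q = ṁ·Δh = 256.7 kg/min × 513.73 kJ/kg = 131870 kJ/min
|Q| = 2197.9 kW = 7912.4 MJ/h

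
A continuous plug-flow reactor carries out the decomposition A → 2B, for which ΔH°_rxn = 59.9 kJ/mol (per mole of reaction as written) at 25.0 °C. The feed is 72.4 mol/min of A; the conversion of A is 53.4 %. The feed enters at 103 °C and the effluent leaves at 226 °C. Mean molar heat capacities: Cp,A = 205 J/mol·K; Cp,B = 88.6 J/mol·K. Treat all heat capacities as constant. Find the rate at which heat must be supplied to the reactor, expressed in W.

Extent of reaction ξ = 0.534 × 72.4 = 38.662 mol/min
Reaction term: ξ·ΔH°_rxn = 38.662 × 59.9 = 2315.8 kJ/min
Sensible, feed 103→25 °C: -1157.7 kJ/min
Outlet flows (mol/min): A 33.738, B 77.323
Sensible, products 25→226 °C: 2767.2 kJ/min
Q = ΔH = 3925.4 kJ/min = 65.423 kW
Heat supplied = 65423 W

Q_in = 65400 W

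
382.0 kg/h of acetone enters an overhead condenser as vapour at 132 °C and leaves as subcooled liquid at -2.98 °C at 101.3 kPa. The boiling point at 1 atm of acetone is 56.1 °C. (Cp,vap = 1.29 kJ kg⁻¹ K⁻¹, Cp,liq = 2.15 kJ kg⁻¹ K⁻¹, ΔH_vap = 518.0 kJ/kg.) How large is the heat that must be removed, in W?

vapour 132→56.1 °C: -97.911 kJ/kg
condensation at 56.1 °C: -518 kJ/kg
liquid 56.1→-2.98 °C: -127.02 kJ/kg
Δh = -97.911 + -518 + -127.02 = -742.93 kJ/kg
Q = ṁ·Δh = 382.0 kg/h × -742.93 kJ/kg = -283800 kJ/h
|Q| = 78.833 kW = 78833 W

Q_c = 78800 W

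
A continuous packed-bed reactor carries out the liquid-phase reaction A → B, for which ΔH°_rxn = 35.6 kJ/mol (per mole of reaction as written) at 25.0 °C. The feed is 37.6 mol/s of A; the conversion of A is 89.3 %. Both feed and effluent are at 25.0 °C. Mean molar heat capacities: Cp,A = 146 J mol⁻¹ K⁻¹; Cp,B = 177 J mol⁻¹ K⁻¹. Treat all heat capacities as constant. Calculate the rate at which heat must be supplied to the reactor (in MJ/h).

Extent of reaction ξ = 0.893 × 37.6 = 33.577 mol/s
Reaction term: ξ·ΔH°_rxn = 33.577 × 35.6 = 1195.3 kJ/s
Q = ΔH = 1195.3 kJ/s = 1195.3 kW
Heat supplied = 4303.2 MJ/h

Q_in = 4300 MJ/h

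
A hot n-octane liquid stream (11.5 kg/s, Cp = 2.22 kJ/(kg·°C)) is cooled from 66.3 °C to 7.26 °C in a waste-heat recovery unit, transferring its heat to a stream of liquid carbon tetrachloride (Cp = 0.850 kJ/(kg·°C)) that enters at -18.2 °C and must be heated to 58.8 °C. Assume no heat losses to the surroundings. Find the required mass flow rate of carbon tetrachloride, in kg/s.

Heat released by hot stream: Q = 11.5 × 2.22 × (66.3 − 7.26) = 1507.3 kJ/s
Energy balance on cold side (adiabatic exchanger): Q = ṁ_c·Cp_c·(T_c,out − T_c,in)
ṁ_c = 1507.3 / [0.850 × (58.8 − -18.2)] = 23.03 kg/s

ṁ_c = 23.0 kg/s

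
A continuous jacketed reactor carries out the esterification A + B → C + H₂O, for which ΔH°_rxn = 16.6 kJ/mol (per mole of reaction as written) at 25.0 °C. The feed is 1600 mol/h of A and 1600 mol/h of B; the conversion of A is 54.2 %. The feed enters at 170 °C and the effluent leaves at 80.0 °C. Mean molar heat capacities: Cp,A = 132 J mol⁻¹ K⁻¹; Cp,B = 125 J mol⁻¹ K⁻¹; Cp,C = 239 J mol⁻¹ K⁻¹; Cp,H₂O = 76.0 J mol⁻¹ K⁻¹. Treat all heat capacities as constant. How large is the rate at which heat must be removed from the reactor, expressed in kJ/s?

Q_out = 5.51 kJ/s

Extent of reaction ξ = 0.542 × 1600 = 867.2 mol/h
Reaction term: ξ·ΔH°_rxn = 867.2 × 16.6 = 14396 kJ/h
Sensible, feed 170→25 °C: -59624 kJ/h
Outlet flows (mol/h): A 732.8, B 732.8, C 867.2, H₂O 867.2
Sensible, products 25→80.0 °C: 25382 kJ/h
Q = ΔH = -19846 kJ/h = -5.5128 kW
Heat removed = 5.5128 kJ/s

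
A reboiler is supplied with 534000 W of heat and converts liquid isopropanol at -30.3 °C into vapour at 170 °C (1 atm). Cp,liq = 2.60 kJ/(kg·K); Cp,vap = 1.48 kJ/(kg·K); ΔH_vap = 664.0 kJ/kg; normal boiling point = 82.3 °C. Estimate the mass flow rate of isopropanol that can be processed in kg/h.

ṁ = 1770 kg/h

Δh = 2.60×(82.3−-30.3) + 664.0 + 1.48×(170−82.3) = 1086.6 kJ/kg
Q = 534000 W = 534 kJ/s = 1.9224e+06 kJ/h
ṁ = Q/Δh = 1.9224e+06 / 1086.6 = 1769.3 kg/h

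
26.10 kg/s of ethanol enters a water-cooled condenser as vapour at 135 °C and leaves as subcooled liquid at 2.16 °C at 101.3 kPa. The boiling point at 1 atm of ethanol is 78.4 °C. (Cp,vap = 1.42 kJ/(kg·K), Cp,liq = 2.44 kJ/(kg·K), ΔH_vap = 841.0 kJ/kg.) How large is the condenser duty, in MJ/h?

Q_c = 104000 MJ/h

vapour 135→78.4 °C: -80.372 kJ/kg
condensation at 78.4 °C: -841 kJ/kg
liquid 78.4→2.16 °C: -186.03 kJ/kg
Δh = -80.372 + -841 + -186.03 = -1107.4 kJ/kg
Q = ṁ·Δh = 26.10 kg/s × -1107.4 kJ/kg = -28903 kJ/s
|Q| = 28903 kW = 104050 MJ/h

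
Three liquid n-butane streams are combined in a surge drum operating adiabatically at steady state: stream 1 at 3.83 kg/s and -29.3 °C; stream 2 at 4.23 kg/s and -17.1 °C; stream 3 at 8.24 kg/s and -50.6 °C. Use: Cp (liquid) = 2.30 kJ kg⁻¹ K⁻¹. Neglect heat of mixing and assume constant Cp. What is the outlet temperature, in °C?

No heat crosses the boundary, so H_out = H_in.
T_out = Σ ṁᵢCp,ᵢTᵢ / Σ ṁᵢCp,ᵢ
      = -1383.4 / 37.49 = -36.902 °C

T_out = -36.9 °C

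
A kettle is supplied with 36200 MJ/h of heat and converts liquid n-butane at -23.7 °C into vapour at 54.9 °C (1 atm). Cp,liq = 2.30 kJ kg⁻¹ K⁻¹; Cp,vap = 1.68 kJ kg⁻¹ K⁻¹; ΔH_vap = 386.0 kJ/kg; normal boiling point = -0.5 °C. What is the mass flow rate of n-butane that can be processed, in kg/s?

Δh = 2.30×(-0.5−-23.7) + 386.0 + 1.68×(54.9−-0.5) = 532.43 kJ/kg
Q = 36200 MJ/h = 10056 kJ/s = 10056 kJ/s
ṁ = Q/Δh = 10056 / 532.43 = 18.886 kg/s

ṁ = 18.9 kg/s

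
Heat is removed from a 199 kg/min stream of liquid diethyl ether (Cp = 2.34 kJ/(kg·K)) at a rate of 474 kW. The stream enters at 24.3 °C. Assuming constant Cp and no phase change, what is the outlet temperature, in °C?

Q = 474 kW = 28440 kJ/min
ΔT = Q/(ṁ·Cp) = 28440/(199×2.34) = 61.075 K
T_out = 24.3 − 61.075 = -36.775 °C

T_out = -36.8 °C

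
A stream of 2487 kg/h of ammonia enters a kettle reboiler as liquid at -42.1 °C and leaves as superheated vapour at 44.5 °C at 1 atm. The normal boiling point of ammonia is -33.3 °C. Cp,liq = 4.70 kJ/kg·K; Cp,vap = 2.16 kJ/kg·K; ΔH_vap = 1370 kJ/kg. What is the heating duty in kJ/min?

Q = 65500 kJ/min

liquid -42.1→-33.3 °C: 41.36 kJ/kg
vaporisation at -33.3 °C: 1370 kJ/kg
vapour -33.3→44.5 °C: 168.05 kJ/kg
Δh = 41.36 + 1370 + 168.05 = 1579.4 kJ/kg
Q = ṁ·Δh = 2487 kg/h × 1579.4 kJ/kg = 3.928e+06 kJ/h
|Q| = 1091.1 kW = 65466 kJ/min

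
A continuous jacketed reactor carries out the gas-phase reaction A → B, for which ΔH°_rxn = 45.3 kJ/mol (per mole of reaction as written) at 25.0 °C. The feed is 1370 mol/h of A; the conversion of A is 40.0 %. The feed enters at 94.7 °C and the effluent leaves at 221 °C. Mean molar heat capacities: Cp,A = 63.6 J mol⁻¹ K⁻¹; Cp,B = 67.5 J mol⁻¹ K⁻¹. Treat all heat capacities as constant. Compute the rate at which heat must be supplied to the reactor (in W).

Q_in = 10100 W

Extent of reaction ξ = 0.400 × 1370 = 548 mol/h
Reaction term: ξ·ΔH°_rxn = 548 × 45.3 = 24824 kJ/h
Sensible, feed 94.7→25 °C: -6073.1 kJ/h
Outlet flows (mol/h): A 822, B 548
Sensible, products 25→221 °C: 17497 kJ/h
Q = ΔH = 36248 kJ/h = 10.069 kW
Heat supplied = 10069 W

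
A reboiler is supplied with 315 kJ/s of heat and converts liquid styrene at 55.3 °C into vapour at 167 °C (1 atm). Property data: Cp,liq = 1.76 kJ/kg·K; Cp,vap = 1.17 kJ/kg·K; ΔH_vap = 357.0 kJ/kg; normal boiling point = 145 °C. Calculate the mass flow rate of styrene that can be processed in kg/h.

ṁ = 2100 kg/h

Δh = 1.76×(145−55.3) + 357.0 + 1.17×(167−145) = 540.61 kJ/kg
Q = 315 kJ/s = 315 kJ/s = 1.134e+06 kJ/h
ṁ = Q/Δh = 1.134e+06 / 540.61 = 2097.6 kg/h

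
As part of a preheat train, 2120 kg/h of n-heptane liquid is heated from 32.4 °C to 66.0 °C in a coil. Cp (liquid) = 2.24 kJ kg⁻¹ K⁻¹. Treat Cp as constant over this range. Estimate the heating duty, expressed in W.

Q = ṁ·Cp·ΔT = 2120 × 2.24 × (66.0 − 32.4) = 159560 kJ/h
Converting: 159560 / 3600 s = 44.322 kW
Heating duty = 44322 W

Q = 44300 W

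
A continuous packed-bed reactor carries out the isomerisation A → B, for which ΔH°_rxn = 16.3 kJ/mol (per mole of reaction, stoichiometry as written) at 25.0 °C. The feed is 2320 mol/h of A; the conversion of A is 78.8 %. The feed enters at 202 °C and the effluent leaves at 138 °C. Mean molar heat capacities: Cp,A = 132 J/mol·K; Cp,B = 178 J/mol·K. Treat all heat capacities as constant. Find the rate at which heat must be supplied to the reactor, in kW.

Extent of reaction ξ = 0.788 × 2320 = 1828.2 mol/h
Reaction term: ξ·ΔH°_rxn = 1828.2 × 16.3 = 29799 kJ/h
Sensible, feed 202→25 °C: -54204 kJ/h
Outlet flows (mol/h): A 491.84, B 1828.2
Sensible, products 25→138 °C: 44108 kJ/h
Q = ΔH = 19702 kJ/h = 5.4729 kW
Heat supplied = 5.4729 kW

Q_in = 5.47 kW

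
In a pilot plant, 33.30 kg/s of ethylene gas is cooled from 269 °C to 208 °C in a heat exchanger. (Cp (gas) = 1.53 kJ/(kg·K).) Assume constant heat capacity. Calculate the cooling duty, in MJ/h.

Q = ṁ·Cp·ΔT = 33.30 × 1.53 × (208 − 269) = -3107.9 kJ/s
Cooling duty = 11188 MJ/h

Q_c = 11200 MJ/h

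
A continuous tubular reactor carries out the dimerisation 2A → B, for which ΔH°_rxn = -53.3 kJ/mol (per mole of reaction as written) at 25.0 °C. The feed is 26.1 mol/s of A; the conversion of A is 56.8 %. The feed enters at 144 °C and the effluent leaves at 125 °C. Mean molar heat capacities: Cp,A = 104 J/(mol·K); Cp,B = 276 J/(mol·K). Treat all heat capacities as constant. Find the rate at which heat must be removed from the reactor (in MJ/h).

Q_out = 1430 MJ/h

Extent of reaction ξ = 0.568 × 26.1 / 2 = 7.4124 mol/s
Reaction term: ξ·ΔH°_rxn = 7.4124 × -53.3 = -395.08 kJ/s
Sensible, feed 144→25 °C: -323.01 kJ/s
Outlet flows (mol/s): A 11.275, B 7.4124
Sensible, products 25→125 °C: 321.84 kJ/s
Q = ΔH = -396.25 kJ/s = -396.25 kW
Heat removed = 1426.5 MJ/h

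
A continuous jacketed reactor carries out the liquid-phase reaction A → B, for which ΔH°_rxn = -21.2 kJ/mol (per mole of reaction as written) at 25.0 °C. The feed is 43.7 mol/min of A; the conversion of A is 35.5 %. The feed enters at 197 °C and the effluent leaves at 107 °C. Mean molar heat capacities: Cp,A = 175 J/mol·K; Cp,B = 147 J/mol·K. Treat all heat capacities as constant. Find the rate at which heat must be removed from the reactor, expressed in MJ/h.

Q_out = 63.2 MJ/h

Extent of reaction ξ = 0.355 × 43.7 = 15.514 mol/min
Reaction term: ξ·ΔH°_rxn = 15.514 × -21.2 = -328.89 kJ/min
Sensible, feed 197→25 °C: -1315.4 kJ/min
Outlet flows (mol/min): A 28.187, B 15.514
Sensible, products 25→107 °C: 591.48 kJ/min
Q = ΔH = -1052.8 kJ/min = -17.546 kW
Heat removed = 63.167 MJ/h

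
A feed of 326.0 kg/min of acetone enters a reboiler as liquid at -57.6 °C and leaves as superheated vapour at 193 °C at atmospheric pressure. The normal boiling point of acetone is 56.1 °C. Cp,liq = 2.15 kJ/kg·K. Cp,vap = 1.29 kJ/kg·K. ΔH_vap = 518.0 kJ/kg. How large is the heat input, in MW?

Q = 5.10 MW

liquid -57.6→56.1 °C: 244.45 kJ/kg
vaporisation at 56.1 °C: 518 kJ/kg
vapour 56.1→193 °C: 176.6 kJ/kg
Δh = 244.45 + 518 + 176.6 = 939.06 kJ/kg
Q = ṁ·Δh = 326.0 kg/min × 939.06 kJ/kg = 306130 kJ/min
|Q| = 5102.2 kW = 5.1022 MW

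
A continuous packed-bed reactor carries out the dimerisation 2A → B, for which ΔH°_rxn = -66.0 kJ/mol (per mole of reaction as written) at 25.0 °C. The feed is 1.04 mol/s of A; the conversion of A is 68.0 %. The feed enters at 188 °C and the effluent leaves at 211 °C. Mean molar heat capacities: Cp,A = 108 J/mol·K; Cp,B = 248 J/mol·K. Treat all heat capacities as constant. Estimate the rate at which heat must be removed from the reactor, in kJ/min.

Q_out = 1120 kJ/min

Extent of reaction ξ = 0.680 × 1.04 / 2 = 0.3536 mol/s
Reaction term: ξ·ΔH°_rxn = 0.3536 × -66.0 = -23.338 kJ/s
Sensible, feed 188→25 °C: -18.308 kJ/s
Outlet flows (mol/s): A 0.3328, B 0.3536
Sensible, products 25→211 °C: 22.996 kJ/s
Q = ΔH = -18.65 kJ/s = -18.65 kW
Heat removed = 1119 kJ/min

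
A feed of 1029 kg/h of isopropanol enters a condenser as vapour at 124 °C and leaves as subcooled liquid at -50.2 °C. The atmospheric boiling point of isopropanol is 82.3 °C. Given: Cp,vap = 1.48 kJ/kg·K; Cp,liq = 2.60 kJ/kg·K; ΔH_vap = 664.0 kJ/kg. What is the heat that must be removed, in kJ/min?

Q_c = 18400 kJ/min

vapour 124→82.3 °C: -61.716 kJ/kg
condensation at 82.3 °C: -664 kJ/kg
liquid 82.3→-50.2 °C: -344.5 kJ/kg
Δh = -61.716 + -664 + -344.5 = -1070.2 kJ/kg
Q = ṁ·Δh = 1029 kg/h × -1070.2 kJ/kg = -1.1013e+06 kJ/h
|Q| = 305.9 kW = 18354 kJ/min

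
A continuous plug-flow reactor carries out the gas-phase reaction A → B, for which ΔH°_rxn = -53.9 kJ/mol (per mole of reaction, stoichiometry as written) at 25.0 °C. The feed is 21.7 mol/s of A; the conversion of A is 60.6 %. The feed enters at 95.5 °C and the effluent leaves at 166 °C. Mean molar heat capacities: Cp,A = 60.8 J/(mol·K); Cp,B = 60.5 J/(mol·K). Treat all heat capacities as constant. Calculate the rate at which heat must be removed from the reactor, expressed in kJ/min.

Q_out = 37000 kJ/min

Extent of reaction ξ = 0.606 × 21.7 = 13.15 mol/s
Reaction term: ξ·ΔH°_rxn = 13.15 × -53.9 = -708.8 kJ/s
Sensible, feed 95.5→25 °C: -93.015 kJ/s
Outlet flows (mol/s): A 8.5498, B 13.15
Sensible, products 25→166 °C: 185.47 kJ/s
Q = ΔH = -616.34 kJ/s = -616.34 kW
Heat removed = 36980 kJ/min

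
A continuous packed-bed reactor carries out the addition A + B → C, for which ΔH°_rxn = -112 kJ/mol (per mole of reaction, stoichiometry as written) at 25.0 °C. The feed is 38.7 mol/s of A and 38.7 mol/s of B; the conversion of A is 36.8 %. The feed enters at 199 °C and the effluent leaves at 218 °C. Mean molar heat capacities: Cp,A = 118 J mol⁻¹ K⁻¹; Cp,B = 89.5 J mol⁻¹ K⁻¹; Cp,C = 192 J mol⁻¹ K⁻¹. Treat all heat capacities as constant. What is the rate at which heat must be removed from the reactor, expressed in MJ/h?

Q_out = 5350 MJ/h

Extent of reaction ξ = 0.368 × 38.7 = 14.242 mol/s
Reaction term: ξ·ΔH°_rxn = 14.242 × -112 = -1595.1 kJ/s
Sensible, feed 199→25 °C: -1397.3 kJ/s
Outlet flows (mol/s): A 24.458, B 24.458, C 14.242
Sensible, products 25→218 °C: 1507.2 kJ/s
Q = ΔH = -1485.1 kJ/s = -1485.1 kW
Heat removed = 5346.3 MJ/h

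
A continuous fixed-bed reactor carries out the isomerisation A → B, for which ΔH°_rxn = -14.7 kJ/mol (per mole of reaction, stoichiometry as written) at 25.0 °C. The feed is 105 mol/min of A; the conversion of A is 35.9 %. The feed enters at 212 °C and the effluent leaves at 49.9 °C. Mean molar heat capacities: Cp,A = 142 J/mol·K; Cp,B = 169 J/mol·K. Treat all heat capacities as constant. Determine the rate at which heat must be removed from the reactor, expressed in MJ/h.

Q_out = 177 MJ/h

Extent of reaction ξ = 0.359 × 105 = 37.695 mol/min
Reaction term: ξ·ΔH°_rxn = 37.695 × -14.7 = -554.12 kJ/min
Sensible, feed 212→25 °C: -2788.2 kJ/min
Outlet flows (mol/min): A 67.305, B 37.695
Sensible, products 25→49.9 °C: 396.6 kJ/min
Q = ΔH = -2945.7 kJ/min = -49.095 kW
Heat removed = 176.74 MJ/h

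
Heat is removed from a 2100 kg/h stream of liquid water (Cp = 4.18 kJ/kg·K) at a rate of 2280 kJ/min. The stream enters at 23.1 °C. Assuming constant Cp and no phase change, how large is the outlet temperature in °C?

T_out = 7.52 °C

Q = 2280 kJ/min = 136800 kJ/h
ΔT = Q/(ṁ·Cp) = 136800/(2100×4.18) = 15.584 K
T_out = 23.1 − 15.584 = 7.5156 °C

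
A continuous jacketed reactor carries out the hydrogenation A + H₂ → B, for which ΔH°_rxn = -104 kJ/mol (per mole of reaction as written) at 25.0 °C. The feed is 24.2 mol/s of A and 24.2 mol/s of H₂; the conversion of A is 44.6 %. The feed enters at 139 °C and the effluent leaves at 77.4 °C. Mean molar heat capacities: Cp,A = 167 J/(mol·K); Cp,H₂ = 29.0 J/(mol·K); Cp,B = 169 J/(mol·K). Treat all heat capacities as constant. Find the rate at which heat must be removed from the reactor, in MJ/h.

Q_out = 5150 MJ/h

Extent of reaction ξ = 0.446 × 24.2 = 10.793 mol/s
Reaction term: ξ·ΔH°_rxn = 10.793 × -104 = -1122.5 kJ/s
Sensible, feed 139→25 °C: -540.72 kJ/s
Outlet flows (mol/s): A 13.407, H₂ 13.407, B 10.793
Sensible, products 25→77.4 °C: 233.27 kJ/s
Q = ΔH = -1429.9 kJ/s = -1429.9 kW
Heat removed = 5147.8 MJ/h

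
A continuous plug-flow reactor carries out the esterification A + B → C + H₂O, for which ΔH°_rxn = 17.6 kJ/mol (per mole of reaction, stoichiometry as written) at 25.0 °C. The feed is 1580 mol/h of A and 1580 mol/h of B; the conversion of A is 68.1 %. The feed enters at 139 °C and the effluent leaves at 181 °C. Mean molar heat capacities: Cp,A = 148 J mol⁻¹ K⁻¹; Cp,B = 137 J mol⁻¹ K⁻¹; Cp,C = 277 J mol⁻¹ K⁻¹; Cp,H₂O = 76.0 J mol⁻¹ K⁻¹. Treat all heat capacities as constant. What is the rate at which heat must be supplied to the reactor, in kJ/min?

Extent of reaction ξ = 0.681 × 1580 = 1076 mol/h
Reaction term: ξ·ΔH°_rxn = 1076 × 17.6 = 18937 kJ/h
Sensible, feed 139→25 °C: -51334 kJ/h
Outlet flows (mol/h): A 504.02, B 504.02, C 1076, H₂O 1076
Sensible, products 25→181 °C: 81661 kJ/h
Q = ΔH = 49264 kJ/h = 13.684 kW
Heat supplied = 821.06 kJ/min

Q_in = 821 kJ/min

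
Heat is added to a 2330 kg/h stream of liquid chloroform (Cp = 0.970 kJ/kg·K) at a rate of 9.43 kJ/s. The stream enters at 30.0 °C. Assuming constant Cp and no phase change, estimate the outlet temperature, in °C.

Q = 9.43 kJ/s = 33948 kJ/h
ΔT = Q/(ṁ·Cp) = 33948/(2330×0.970) = 15.021 K
T_out = 30.0 + 15.021 = 45.021 °C

T_out = 45.0 °C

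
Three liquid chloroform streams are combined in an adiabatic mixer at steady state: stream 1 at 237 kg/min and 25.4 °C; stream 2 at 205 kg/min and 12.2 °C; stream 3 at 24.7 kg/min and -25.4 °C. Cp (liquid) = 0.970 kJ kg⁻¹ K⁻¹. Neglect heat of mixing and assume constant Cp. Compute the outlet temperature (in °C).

T_out = 16.9 °C

Energy balance with Q = 0: Σ ṁᵢCp,ᵢ(T_out − Tᵢ) = 0
Σ ṁᵢCp,ᵢTᵢ = 237×0.970×25.4 + 205×0.970×12.2 + 24.7×0.970×-25.4 = 7656.6
Σ ṁᵢCp,ᵢ = 237×0.970 + 205×0.970 + 24.7×0.970 = 452.7
T_out = 7656.6 / 452.7 = 16.913 °C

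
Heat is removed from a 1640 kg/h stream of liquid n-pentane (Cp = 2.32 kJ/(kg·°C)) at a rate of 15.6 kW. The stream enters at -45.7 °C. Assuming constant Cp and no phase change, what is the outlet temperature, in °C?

T_out = -60.5 °C

Q = 15.6 kW = 56160 kJ/h
ΔT = Q/(ṁ·Cp) = 56160/(1640×2.32) = 14.76 K
T_out = -45.7 − 14.76 = -60.46 °C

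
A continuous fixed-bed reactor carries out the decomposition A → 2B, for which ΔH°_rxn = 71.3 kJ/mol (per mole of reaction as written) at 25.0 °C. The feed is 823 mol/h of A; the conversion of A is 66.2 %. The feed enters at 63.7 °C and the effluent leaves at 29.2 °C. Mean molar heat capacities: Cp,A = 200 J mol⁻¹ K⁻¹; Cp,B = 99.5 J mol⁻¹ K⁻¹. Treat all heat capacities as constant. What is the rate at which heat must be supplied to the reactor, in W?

Extent of reaction ξ = 0.662 × 823 = 544.83 mol/h
Reaction term: ξ·ΔH°_rxn = 544.83 × 71.3 = 38846 kJ/h
Sensible, feed 63.7→25 °C: -6370 kJ/h
Outlet flows (mol/h): A 278.17, B 1089.7
Sensible, products 25→29.2 °C: 689.03 kJ/h
Q = ΔH = 33165 kJ/h = 9.2125 kW
Heat supplied = 9212.5 W

Q_in = 9210 W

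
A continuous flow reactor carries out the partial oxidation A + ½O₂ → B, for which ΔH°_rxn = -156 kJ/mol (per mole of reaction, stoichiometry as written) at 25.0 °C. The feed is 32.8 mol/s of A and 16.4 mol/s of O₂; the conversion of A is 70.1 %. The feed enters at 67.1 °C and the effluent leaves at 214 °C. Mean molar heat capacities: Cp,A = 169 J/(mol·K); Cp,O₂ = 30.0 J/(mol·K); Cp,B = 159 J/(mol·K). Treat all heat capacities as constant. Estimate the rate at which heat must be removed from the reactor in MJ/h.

Extent of reaction ξ = 0.701 × 32.8 = 22.993 mol/s
Reaction term: ξ·ΔH°_rxn = 22.993 × -156 = -3586.9 kJ/s
Sensible, feed 67.1→25 °C: -254.08 kJ/s
Outlet flows (mol/s): A 9.8072, O₂ 4.9036, B 22.993
Sensible, products 25→214 °C: 1032 kJ/s
Q = ΔH = -2808.9 kJ/s = -2808.9 kW
Heat removed = 10112 MJ/h

Q_out = 10100 MJ/h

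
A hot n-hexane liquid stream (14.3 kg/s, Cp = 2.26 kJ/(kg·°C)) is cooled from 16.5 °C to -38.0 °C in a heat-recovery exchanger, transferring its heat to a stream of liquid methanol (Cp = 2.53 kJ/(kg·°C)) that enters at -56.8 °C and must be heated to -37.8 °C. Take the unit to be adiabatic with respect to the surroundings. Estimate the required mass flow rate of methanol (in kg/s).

Heat released by hot stream: Q = 14.3 × 2.26 × (16.5 − -38.0) = 1761.3 kJ/s
Energy balance on cold side (adiabatic exchanger): Q = ṁ_c·Cp_c·(T_c,out − T_c,in)
ṁ_c = 1761.3 / [2.53 × (-37.8 − -56.8)] = 36.641 kg/s

ṁ_c = 36.6 kg/s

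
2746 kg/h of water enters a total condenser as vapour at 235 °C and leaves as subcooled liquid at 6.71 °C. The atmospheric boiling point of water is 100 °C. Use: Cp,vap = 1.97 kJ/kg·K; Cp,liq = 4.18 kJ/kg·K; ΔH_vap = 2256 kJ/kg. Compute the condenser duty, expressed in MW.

vapour 235→100 °C: -265.95 kJ/kg
condensation at 100 °C: -2256 kJ/kg
liquid 100→6.71 °C: -389.95 kJ/kg
Δh = -265.95 + -2256 + -389.95 = -2911.9 kJ/kg
Q = ṁ·Δh = 2746 kg/h × -2911.9 kJ/kg = -7.9961e+06 kJ/h
|Q| = 2221.1 kW = 2.2211 MW

Q_c = 2.22 MW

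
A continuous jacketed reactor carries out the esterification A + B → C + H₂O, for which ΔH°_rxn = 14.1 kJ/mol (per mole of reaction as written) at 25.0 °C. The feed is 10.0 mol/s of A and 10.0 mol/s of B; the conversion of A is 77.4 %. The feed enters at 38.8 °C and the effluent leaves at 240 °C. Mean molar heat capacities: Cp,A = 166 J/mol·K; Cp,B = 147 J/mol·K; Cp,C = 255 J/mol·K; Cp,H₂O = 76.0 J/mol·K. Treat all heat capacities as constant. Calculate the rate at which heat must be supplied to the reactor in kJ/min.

Extent of reaction ξ = 0.774 × 10.0 = 7.74 mol/s
Reaction term: ξ·ΔH°_rxn = 7.74 × 14.1 = 109.13 kJ/s
Sensible, feed 38.8→25 °C: -43.194 kJ/s
Outlet flows (mol/s): A 2.26, B 2.26, C 7.74, H₂O 7.74
Sensible, products 25→240 °C: 702.9 kJ/s
Q = ΔH = 768.84 kJ/s = 768.84 kW
Heat supplied = 46131 kJ/min

Q_in = 46100 kJ/min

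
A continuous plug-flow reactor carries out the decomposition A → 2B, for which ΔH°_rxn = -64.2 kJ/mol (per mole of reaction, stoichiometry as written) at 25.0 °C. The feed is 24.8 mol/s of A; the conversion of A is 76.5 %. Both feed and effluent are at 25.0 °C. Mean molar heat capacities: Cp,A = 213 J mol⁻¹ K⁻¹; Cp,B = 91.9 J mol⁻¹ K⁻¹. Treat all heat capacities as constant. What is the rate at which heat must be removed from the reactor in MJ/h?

Q_out = 4380 MJ/h

Extent of reaction ξ = 0.765 × 24.8 = 18.972 mol/s
Reaction term: ξ·ΔH°_rxn = 18.972 × -64.2 = -1218 kJ/s
Q = ΔH = -1218 kJ/s = -1218 kW
Heat removed = 4384.8 MJ/h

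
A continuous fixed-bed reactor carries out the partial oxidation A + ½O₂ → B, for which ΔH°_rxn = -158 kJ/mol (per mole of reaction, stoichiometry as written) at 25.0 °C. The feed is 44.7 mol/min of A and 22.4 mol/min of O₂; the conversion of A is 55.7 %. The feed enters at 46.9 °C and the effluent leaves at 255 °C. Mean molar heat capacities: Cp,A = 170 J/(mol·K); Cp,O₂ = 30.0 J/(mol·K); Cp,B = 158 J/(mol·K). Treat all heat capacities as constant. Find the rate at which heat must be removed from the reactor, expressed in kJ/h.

Q_out = 142000 kJ/h

Extent of reaction ξ = 0.557 × 44.7 = 24.898 mol/min
Reaction term: ξ·ΔH°_rxn = 24.898 × -158 = -3933.9 kJ/min
Sensible, feed 46.9→25 °C: -181.13 kJ/min
Outlet flows (mol/min): A 19.802, O₂ 9.951, B 24.898
Sensible, products 25→255 °C: 1747.7 kJ/min
Q = ΔH = -2367.3 kJ/min = -39.455 kW
Heat removed = 142040 kJ/h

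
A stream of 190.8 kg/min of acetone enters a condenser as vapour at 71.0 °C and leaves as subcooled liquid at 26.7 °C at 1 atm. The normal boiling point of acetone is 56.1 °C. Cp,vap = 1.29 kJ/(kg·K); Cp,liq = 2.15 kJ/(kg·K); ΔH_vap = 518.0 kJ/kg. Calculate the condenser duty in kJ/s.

Q_c = 1910 kJ/s

vapour 71.0→56.1 °C: -19.221 kJ/kg
condensation at 56.1 °C: -518 kJ/kg
liquid 56.1→26.7 °C: -63.21 kJ/kg
Δh = -19.221 + -518 + -63.21 = -600.43 kJ/kg
Q = ṁ·Δh = 190.8 kg/min × -600.43 kJ/kg = -114560 kJ/min
|Q| = 1909.4 kW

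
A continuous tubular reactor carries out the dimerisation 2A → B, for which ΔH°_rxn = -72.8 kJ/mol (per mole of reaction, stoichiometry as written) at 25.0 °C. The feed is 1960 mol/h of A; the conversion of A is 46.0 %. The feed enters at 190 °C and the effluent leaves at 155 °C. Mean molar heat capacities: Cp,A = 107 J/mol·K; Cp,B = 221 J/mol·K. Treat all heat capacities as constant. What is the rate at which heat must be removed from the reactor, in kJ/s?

Extent of reaction ξ = 0.460 × 1960 / 2 = 450.8 mol/h
Reaction term: ξ·ΔH°_rxn = 450.8 × -72.8 = -32818 kJ/h
Sensible, feed 190→25 °C: -34604 kJ/h
Outlet flows (mol/h): A 1058.4, B 450.8
Sensible, products 25→155 °C: 27674 kJ/h
Q = ΔH = -39748 kJ/h = -11.041 kW
Heat removed = 11.041 kJ/s

Q_out = 11.0 kJ/s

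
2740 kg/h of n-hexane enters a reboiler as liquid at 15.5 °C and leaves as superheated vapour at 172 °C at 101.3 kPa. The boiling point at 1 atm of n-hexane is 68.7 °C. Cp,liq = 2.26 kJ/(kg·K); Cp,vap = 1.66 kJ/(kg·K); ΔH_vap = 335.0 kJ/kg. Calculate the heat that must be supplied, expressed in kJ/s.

liquid 15.5→68.7 °C: 120.23 kJ/kg
vaporisation at 68.7 °C: 335 kJ/kg
vapour 68.7→172 °C: 171.48 kJ/kg
Δh = 120.23 + 335 + 171.48 = 626.71 kJ/kg
Q = ṁ·Δh = 2740 kg/h × 626.71 kJ/kg = 1.7172e+06 kJ/h
|Q| = 477 kW

Q = 477 kJ/s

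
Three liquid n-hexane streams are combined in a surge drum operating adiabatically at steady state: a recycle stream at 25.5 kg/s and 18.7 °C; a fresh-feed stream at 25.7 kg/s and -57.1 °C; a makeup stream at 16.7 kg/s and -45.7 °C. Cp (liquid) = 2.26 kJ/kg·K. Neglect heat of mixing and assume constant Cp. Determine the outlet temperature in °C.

T_out = -25.8 °C

Adiabatic, steady state ⇒ Σ ṁᵢCp,ᵢ(T_out − Tᵢ) = 0
T_out = Σ ṁᵢCp,ᵢTᵢ / Σ ṁᵢCp,ᵢ
      = -3963.6 / 153.45 = -25.829 °C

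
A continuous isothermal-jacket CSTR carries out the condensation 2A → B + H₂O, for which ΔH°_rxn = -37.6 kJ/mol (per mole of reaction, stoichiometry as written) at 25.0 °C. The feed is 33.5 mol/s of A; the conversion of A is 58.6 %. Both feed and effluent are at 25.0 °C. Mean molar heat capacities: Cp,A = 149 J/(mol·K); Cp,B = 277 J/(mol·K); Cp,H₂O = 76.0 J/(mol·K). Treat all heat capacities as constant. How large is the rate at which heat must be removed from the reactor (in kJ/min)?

Q_out = 22100 kJ/min

Extent of reaction ξ = 0.586 × 33.5 / 2 = 9.8155 mol/s
Reaction term: ξ·ΔH°_rxn = 9.8155 × -37.6 = -369.06 kJ/s
Q = ΔH = -369.06 kJ/s = -369.06 kW
Heat removed = 22144 kJ/min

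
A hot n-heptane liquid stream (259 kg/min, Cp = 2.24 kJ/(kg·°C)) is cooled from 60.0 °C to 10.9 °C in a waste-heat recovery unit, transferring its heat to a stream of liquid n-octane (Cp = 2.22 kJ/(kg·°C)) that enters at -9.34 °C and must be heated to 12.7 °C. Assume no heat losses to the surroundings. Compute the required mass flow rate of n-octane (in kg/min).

Heat released by hot stream: Q = 259 × 2.24 × (60.0 − 10.9) = 28486 kJ/min
Energy balance on cold side (adiabatic exchanger): Q = ṁ_c·Cp_c·(T_c,out − T_c,in)
ṁ_c = 28486 / [2.22 × (12.7 − -9.34)] = 582.19 kg/min

ṁ_c = 582 kg/min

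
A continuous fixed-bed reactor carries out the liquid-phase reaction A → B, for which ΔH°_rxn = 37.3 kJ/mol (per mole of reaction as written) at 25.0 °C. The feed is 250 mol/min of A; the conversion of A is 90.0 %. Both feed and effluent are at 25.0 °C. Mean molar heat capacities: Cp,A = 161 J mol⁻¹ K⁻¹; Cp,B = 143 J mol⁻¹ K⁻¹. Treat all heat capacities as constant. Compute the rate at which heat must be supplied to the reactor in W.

Q_in = 140000 W

Extent of reaction ξ = 0.900 × 250 = 225 mol/min
Reaction term: ξ·ΔH°_rxn = 225 × 37.3 = 8392.5 kJ/min
Q = ΔH = 8392.5 kJ/min = 139.88 kW
Heat supplied = 139880 W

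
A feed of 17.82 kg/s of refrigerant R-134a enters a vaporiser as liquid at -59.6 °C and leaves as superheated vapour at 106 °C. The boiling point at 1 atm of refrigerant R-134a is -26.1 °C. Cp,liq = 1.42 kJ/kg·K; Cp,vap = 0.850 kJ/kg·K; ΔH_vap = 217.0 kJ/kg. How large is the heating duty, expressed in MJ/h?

Q = 24200 MJ/h

liquid -59.6→-26.1 °C: 47.57 kJ/kg
vaporisation at -26.1 °C: 217 kJ/kg
vapour -26.1→106 °C: 112.28 kJ/kg
Δh = 47.57 + 217 + 112.28 = 376.86 kJ/kg
Q = ṁ·Δh = 17.82 kg/s × 376.86 kJ/kg = 6715.6 kJ/s
|Q| = 6715.6 kW = 24176 MJ/h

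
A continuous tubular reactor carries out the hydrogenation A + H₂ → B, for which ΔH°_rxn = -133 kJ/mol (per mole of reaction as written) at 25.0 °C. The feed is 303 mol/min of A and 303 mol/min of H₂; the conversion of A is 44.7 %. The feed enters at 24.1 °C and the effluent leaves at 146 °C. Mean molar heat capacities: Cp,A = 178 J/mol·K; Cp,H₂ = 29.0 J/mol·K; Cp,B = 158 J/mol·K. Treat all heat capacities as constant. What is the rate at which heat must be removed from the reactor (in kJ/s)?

Extent of reaction ξ = 0.447 × 303 = 135.44 mol/min
Reaction term: ξ·ΔH°_rxn = 135.44 × -133 = -18014 kJ/min
Sensible, feed 24.1→25 °C: 56.449 kJ/min
Outlet flows (mol/min): A 167.56, H₂ 167.56, B 135.44
Sensible, products 25→146 °C: 6786.2 kJ/min
Q = ΔH = -11171 kJ/min = -186.18 kW
Heat removed = 186.18 kJ/s

Q_out = 186 kJ/s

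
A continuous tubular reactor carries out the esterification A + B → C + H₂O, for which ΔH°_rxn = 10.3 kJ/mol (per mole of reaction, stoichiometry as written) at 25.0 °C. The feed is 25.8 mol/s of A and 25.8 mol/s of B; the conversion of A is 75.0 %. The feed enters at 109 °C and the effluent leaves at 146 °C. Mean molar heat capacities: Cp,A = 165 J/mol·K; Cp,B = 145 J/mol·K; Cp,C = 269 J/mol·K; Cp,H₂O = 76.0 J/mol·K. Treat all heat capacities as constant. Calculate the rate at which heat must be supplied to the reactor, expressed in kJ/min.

Q_in = 34600 kJ/min

Extent of reaction ξ = 0.750 × 25.8 = 19.35 mol/s
Reaction term: ξ·ΔH°_rxn = 19.35 × 10.3 = 199.31 kJ/s
Sensible, feed 109→25 °C: -671.83 kJ/s
Outlet flows (mol/s): A 6.45, B 6.45, C 19.35, H₂O 19.35
Sensible, products 25→146 °C: 1049.7 kJ/s
Q = ΔH = 577.18 kJ/s = 577.18 kW
Heat supplied = 34631 kJ/min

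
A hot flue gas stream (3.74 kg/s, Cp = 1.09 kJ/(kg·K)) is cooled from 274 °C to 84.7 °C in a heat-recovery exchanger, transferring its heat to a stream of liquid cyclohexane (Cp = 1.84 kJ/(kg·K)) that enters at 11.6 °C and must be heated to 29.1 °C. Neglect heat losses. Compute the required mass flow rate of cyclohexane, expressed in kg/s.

ṁ_c = 24.0 kg/s

Heat released by hot stream: Q = 3.74 × 1.09 × (274 − 84.7) = 771.7 kJ/s
Energy balance on cold side (adiabatic exchanger): Q = ṁ_c·Cp_c·(T_c,out − T_c,in)
ṁ_c = 771.7 / [1.84 × (29.1 − 11.6)] = 23.966 kg/s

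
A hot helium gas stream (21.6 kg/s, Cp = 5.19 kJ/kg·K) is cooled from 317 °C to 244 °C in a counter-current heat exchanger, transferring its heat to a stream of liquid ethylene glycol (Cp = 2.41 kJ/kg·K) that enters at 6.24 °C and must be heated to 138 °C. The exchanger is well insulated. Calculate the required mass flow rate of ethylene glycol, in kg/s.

ṁ_c = 25.8 kg/s

Heat released by hot stream: Q = 21.6 × 5.19 × (317 − 244) = 8183.6 kJ/s
Energy balance on cold side (adiabatic exchanger): Q = ṁ_c·Cp_c·(T_c,out − T_c,in)
ṁ_c = 8183.6 / [2.41 × (138 − 6.24)] = 25.772 kg/s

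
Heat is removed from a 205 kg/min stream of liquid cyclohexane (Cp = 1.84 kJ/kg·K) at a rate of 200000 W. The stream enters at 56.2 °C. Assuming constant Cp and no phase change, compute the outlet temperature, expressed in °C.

T_out = 24.4 °C

Q = 200000 W = 12000 kJ/min
ΔT = Q/(ṁ·Cp) = 12000/(205×1.84) = 31.813 K
T_out = 56.2 − 31.813 = 24.387 °C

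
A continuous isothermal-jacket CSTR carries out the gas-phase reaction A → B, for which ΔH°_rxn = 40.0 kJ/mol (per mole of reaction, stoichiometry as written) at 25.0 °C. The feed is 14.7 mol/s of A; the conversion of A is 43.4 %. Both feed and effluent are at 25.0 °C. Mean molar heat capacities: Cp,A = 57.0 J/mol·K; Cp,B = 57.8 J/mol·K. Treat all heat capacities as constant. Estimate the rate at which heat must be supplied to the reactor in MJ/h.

Q_in = 919 MJ/h

Extent of reaction ξ = 0.434 × 14.7 = 6.3798 mol/s
Reaction term: ξ·ΔH°_rxn = 6.3798 × 40.0 = 255.19 kJ/s
Q = ΔH = 255.19 kJ/s = 255.19 kW
Heat supplied = 918.69 MJ/h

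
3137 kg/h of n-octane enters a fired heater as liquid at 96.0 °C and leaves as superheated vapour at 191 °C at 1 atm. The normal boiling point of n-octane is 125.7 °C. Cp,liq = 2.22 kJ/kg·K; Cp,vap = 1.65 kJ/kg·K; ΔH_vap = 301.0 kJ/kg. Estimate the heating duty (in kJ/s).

liquid 96.0→125.7 °C: 65.934 kJ/kg
vaporisation at 125.7 °C: 301 kJ/kg
vapour 125.7→191 °C: 107.74 kJ/kg
Δh = 65.934 + 301 + 107.74 = 474.68 kJ/kg
Q = ṁ·Δh = 3137 kg/h × 474.68 kJ/kg = 1.4891e+06 kJ/h
|Q| = 413.63 kW

Q = 414 kJ/s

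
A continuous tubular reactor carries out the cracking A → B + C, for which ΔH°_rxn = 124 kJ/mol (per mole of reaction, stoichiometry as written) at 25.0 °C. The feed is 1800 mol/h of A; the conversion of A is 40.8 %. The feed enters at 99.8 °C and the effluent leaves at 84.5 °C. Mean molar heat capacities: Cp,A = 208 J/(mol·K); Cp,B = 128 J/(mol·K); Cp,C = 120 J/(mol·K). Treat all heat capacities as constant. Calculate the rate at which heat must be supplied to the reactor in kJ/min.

Extent of reaction ξ = 0.408 × 1800 = 734.4 mol/h
Reaction term: ξ·ΔH°_rxn = 734.4 × 124 = 91066 kJ/h
Sensible, feed 99.8→25 °C: -28005 kJ/h
Outlet flows (mol/h): A 1065.6, B 734.4, C 734.4
Sensible, products 25→84.5 °C: 24025 kJ/h
Q = ΔH = 87085 kJ/h = 24.19 kW
Heat supplied = 1451.4 kJ/min

Q_in = 1450 kJ/min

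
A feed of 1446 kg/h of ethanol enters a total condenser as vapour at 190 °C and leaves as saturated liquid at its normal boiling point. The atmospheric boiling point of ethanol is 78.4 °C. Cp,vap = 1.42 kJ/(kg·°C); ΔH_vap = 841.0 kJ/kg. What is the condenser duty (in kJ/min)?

Q_c = 24100 kJ/min

vapour 190→78.4 °C: -158.47 kJ/kg
condensation at 78.4 °C: -841 kJ/kg
Δh = -158.47 + -841 = -999.47 kJ/kg
Q = ṁ·Δh = 1446 kg/h × -999.47 kJ/kg = -1.4452e+06 kJ/h
|Q| = 401.45 kW = 24087 kJ/min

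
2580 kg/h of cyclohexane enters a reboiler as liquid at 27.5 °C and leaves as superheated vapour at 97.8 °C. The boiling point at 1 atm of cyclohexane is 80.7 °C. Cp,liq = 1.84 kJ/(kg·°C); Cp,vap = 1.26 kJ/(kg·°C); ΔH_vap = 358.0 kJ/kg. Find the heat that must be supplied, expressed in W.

Q = 342000 W

liquid 27.5→80.7 °C: 97.888 kJ/kg
vaporisation at 80.7 °C: 358 kJ/kg
vapour 80.7→97.8 °C: 21.546 kJ/kg
Δh = 97.888 + 358 + 21.546 = 477.43 kJ/kg
Q = ṁ·Δh = 2580 kg/h × 477.43 kJ/kg = 1.2318e+06 kJ/h
|Q| = 342.16 kW = 342160 W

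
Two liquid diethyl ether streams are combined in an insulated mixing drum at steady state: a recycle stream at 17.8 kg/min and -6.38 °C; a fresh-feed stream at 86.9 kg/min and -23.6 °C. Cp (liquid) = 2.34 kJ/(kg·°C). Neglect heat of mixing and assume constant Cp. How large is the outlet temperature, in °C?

Energy balance with Q = 0: Σ ṁᵢCp,ᵢ(T_out − Tᵢ) = 0
Σ ṁᵢCp,ᵢTᵢ = 17.8×2.34×-6.38 + 86.9×2.34×-23.6 = -5064.7
Σ ṁᵢCp,ᵢ = 17.8×2.34 + 86.9×2.34 = 245
T_out = -5064.7 / 245 = -20.672 °C

T_out = -20.7 °C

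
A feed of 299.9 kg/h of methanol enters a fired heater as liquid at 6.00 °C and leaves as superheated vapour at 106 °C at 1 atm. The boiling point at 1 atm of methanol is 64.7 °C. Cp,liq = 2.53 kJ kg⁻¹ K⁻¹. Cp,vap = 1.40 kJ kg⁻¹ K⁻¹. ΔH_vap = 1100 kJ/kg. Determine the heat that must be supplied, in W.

Q = 109000 W

liquid 6.00→64.7 °C: 148.51 kJ/kg
vaporisation at 64.7 °C: 1100 kJ/kg
vapour 64.7→106 °C: 57.82 kJ/kg
Δh = 148.51 + 1100 + 57.82 = 1306.3 kJ/kg
Q = ṁ·Δh = 299.9 kg/h × 1306.3 kJ/kg = 391770 kJ/h
|Q| = 108.82 kW = 108820 W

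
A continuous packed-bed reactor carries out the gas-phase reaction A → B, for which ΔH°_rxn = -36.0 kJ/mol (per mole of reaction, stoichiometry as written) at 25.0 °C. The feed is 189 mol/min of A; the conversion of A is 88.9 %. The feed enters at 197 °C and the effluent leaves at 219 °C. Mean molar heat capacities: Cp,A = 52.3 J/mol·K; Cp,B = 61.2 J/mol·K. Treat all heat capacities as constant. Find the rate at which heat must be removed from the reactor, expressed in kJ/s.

Extent of reaction ξ = 0.889 × 189 = 168.02 mol/min
Reaction term: ξ·ΔH°_rxn = 168.02 × -36.0 = -6048.8 kJ/min
Sensible, feed 197→25 °C: -1700.2 kJ/min
Outlet flows (mol/min): A 20.979, B 168.02
Sensible, products 25→219 °C: 2207.7 kJ/min
Q = ΔH = -5541.2 kJ/min = -92.353 kW
Heat removed = 92.353 kJ/s

Q_out = 92.4 kJ/s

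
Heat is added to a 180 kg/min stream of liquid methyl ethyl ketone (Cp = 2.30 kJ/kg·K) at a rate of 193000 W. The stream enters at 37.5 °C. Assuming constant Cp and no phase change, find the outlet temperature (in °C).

Q = 193000 W = 11580 kJ/min
ΔT = Q/(ṁ·Cp) = 11580/(180×2.30) = 27.971 K
T_out = 37.5 + 27.971 = 65.471 °C

T_out = 65.5 °C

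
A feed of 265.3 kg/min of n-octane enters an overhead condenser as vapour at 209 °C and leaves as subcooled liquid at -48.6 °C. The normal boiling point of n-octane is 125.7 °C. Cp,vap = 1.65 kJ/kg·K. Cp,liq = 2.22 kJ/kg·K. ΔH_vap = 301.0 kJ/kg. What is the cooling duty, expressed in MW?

Q_c = 3.65 MW

vapour 209→125.7 °C: -137.44 kJ/kg
condensation at 125.7 °C: -301 kJ/kg
liquid 125.7→-48.6 °C: -386.95 kJ/kg
Δh = -137.44 + -301 + -386.95 = -825.39 kJ/kg
Q = ṁ·Δh = 265.3 kg/min × -825.39 kJ/kg = -218980 kJ/min
|Q| = 3649.6 kW = 3.6496 MW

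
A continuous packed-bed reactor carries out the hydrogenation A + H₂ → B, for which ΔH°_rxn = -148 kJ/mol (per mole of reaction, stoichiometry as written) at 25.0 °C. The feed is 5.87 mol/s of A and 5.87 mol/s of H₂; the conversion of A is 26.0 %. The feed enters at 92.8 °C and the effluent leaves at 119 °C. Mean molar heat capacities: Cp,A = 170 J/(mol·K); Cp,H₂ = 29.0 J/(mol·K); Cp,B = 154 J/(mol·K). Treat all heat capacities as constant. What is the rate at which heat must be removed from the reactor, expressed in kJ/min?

Q_out = 12100 kJ/min

Extent of reaction ξ = 0.260 × 5.87 = 1.5262 mol/s
Reaction term: ξ·ΔH°_rxn = 1.5262 × -148 = -225.88 kJ/s
Sensible, feed 92.8→25 °C: -79.199 kJ/s
Outlet flows (mol/s): A 4.3438, H₂ 4.3438, B 1.5262
Sensible, products 25→119 °C: 103.35 kJ/s
Q = ΔH = -201.73 kJ/s = -201.73 kW
Heat removed = 12104 kJ/min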